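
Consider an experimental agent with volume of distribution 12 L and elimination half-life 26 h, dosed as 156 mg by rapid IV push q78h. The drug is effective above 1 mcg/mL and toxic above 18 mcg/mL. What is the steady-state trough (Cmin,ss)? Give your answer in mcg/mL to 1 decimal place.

The dosing interval is 3 half-lives, so f = 2^(−3) = 0.125.
At steady state, R = 1/(1 − 0.125) = 8/7.
Single-dose peak C₀ = D/Vd = 156/12 = 13 mcg/mL.
Steady-state peak Cmax,ss = C₀·R = 13 × 8/7 ≈ 14.857 mcg/mL.
Steady-state trough Cmin,ss = Cmax,ss·f ≈ 14.857 × 0.125 ≈ 1.857 mcg/mL.
Trough 1.9 mcg/mL vs MEC 1 mcg/mL: adequate.

1.9 mcg/mL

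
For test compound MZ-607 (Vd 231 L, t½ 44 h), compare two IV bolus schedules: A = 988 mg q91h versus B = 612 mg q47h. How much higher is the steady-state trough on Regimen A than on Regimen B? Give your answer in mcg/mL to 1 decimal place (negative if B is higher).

Regimen A: f = (1/2)^(91/44) ≈ 0.2385; Cmin,ss = (988/231)·f/(1−f) ≈ 1.340 mcg/mL.
Regimen B: f = (1/2)^(47/44) ≈ 0.4769; Cmin,ss = (612/231)·f/(1−f) ≈ 2.415 mcg/mL.
Difference ≈ 1.340 − 2.415 ≈ -1.075 mcg/mL.

-1.1 mcg/mL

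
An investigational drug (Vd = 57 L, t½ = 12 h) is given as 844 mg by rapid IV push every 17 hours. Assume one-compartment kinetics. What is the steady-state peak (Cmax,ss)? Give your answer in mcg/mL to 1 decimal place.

23.7 mcg/mL

k = ln2/t½ = ln2/12 ≈ 0.057762 h⁻¹; fraction remaining f = e^(−kτ) = e^(−0.057762×17) ≈ 0.3746.
Accumulation ratio R = 1/(1 − f) ≈ 1/0.6254 ≈ 1.5990.
Each bolus raises the concentration by D/Vd = 844/57 ≈ 14.807 mcg/mL.
Steady-state peak Cmax,ss = C₀·R ≈ 14.807 × 1.5990 ≈ 23.676 mcg/mL.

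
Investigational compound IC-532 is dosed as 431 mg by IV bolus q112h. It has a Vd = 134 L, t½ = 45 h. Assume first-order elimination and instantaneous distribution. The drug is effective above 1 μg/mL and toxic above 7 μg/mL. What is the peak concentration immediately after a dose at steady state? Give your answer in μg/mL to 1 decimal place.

τ/t½ = 112/45 ≈ 2.4889, so fraction remaining f = (1/2)^(112/45) ≈ 0.1781.
At steady state, accumulation factor R = 1/(1 − e^(−kτ)) ≈ 1.2167.
Single-dose peak C₀ = D/Vd = 431/134 ≈ 3.216 μg/mL.
Steady-state peak Cmax,ss = C₀·R ≈ 3.216 × 1.2167 ≈ 3.913 μg/mL.
Peak 3.9 μg/mL vs MTC 7 μg/mL: below toxic threshold.

3.9 μg/mL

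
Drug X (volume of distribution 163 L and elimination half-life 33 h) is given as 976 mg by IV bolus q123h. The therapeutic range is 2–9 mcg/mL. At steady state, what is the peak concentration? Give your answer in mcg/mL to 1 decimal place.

6.5 mcg/mL

Over one 123-h interval, 123/33 ≈ 3.7273 half-lives elapse, leaving f ≈ 0.0755 of each dose.
At steady state, accumulation factor R = 1/(1 − e^(−kτ)) ≈ 1.0817.
Each bolus raises the concentration by D/Vd = 976/163 ≈ 5.988 mcg/mL.
Cmax,ss = C₀/(1 − f) ≈ 5.988/0.9245 ≈ 6.477 mcg/mL.
Peak 6.5 mcg/mL vs MTC 9 mcg/mL: below toxic threshold.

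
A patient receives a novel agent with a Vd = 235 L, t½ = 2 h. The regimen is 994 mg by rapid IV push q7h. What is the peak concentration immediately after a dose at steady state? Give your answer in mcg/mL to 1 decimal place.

k = ln2/t½ = ln2/2 ≈ 0.346574 h⁻¹; fraction remaining f = e^(−kτ) = e^(−0.346574×7) ≈ 0.0884.
At steady state, accumulation factor R = 1/(1 − e^(−kτ)) ≈ 1.0970.
Single-dose peak C₀ = D/Vd = 994/235 ≈ 4.230 mcg/mL.
Cmax,ss = C₀/(1 − f) ≈ 4.230/0.9116 ≈ 4.640 mcg/mL.

4.6 mcg/mL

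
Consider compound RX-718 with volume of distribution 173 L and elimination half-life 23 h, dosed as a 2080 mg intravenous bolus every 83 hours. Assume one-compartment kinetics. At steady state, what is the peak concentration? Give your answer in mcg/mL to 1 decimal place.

13.1 mcg/mL

Over one 83-h interval, 83/23 ≈ 3.6087 half-lives elapse, leaving f ≈ 0.0820 of each dose.
Accumulation ratio R = 1/(1 − f) ≈ 1/0.9180 ≈ 1.0893.
Single-dose peak C₀ = D/Vd = 2080/173 ≈ 12.023 mcg/mL.
Steady-state peak Cmax,ss = C₀·R ≈ 12.023 × 1.0893 ≈ 13.097 mcg/mL.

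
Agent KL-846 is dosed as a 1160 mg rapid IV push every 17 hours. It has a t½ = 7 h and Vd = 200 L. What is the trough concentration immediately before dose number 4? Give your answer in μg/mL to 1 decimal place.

f = (1/2)^(τ/t½) = (1/2)^(17/7) ≈ 0.1857.
C₀ = D/Vd = 1160/200 ≈ 5.800 μg/mL.
Before the 4th dose, 3 doses have been given. Superposition: Cmin = C₀·(f + f² + … + f^3).
≈ 5.800 × (0.1857 + 0.0345 + 0.0064) ≈ 5.800 × 0.2266 ≈ 1.314 μg/mL.

1.3 μg/mL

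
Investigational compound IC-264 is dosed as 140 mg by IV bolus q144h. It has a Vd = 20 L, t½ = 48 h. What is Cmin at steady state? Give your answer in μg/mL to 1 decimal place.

The dosing interval is 3 half-lives, so f = 2^(−3) = 0.125.
Accumulation ratio R = 1/(1 − f) = 1/0.875 = 8/7.
Single-dose peak C₀ = D/Vd = 140/20 = 7 μg/mL.
Steady-state peak Cmax,ss = C₀·R = 7 × 8/7 ≈ 8.000 μg/mL.
Steady-state trough Cmin,ss = Cmax,ss·f ≈ 8.000 × 0.125 ≈ 1.000 μg/mL.

1.0 μg/mL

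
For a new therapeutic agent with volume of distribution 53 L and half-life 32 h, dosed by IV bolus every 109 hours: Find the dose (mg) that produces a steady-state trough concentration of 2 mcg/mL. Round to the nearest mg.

1018 mg

τ/t½ = 109/32 ≈ 3.4062, so f = (1/2)^(109/32) ≈ 0.094323.
Cmin,ss = (D/Vd)·f/(1−f), so D = Cmin,ss·Vd·(1−f)/f.
D = 2 × 53 × (1−f)/f ≈ 2 × 53 × 9.60187 ≈ 1017.80 mg.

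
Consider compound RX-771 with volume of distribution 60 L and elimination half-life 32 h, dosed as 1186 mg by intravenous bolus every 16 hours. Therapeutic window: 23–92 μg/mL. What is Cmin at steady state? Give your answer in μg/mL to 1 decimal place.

Over one 16-h interval, 16/32 ≈ 0.5 half-lives elapse, leaving f ≈ 0.7071 of each dose.
Accumulation ratio R = 1/(1 − f) ≈ 1/0.2929 ≈ 3.4141.
Each bolus raises the concentration by D/Vd = 1186/60 ≈ 19.767 μg/mL.
Steady-state peak Cmax,ss = C₀·R ≈ 19.767 × 3.4141 ≈ 67.487 μg/mL.
Steady-state trough Cmin,ss = Cmax,ss·f ≈ 67.487 × 0.7071 ≈ 47.720 μg/mL.
Trough 47.7 μg/mL vs MEC 23 μg/mL: adequate.

47.7 μg/mL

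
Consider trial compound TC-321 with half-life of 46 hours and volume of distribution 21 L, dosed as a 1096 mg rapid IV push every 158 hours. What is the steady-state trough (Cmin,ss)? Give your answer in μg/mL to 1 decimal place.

τ/t½ = 158/46 ≈ 3.4348, so fraction remaining f = (1/2)^(158/46) ≈ 0.0925.
Accumulation ratio R = 1/(1 − f) ≈ 1/0.9075 ≈ 1.1019.
Each bolus raises the concentration by D/Vd = 1096/21 ≈ 52.190 μg/mL.
Steady-state peak Cmax,ss = C₀·R ≈ 52.190 × 1.1019 ≈ 57.508 μg/mL.
Steady-state trough Cmin,ss = Cmax,ss·f ≈ 57.508 × 0.0925 ≈ 5.319 μg/mL.

5.3 μg/mL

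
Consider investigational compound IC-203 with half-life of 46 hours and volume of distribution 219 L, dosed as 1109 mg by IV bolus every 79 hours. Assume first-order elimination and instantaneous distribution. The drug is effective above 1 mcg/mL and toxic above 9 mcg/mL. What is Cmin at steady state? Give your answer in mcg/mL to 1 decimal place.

2.2 mcg/mL

k = ln2/t½ = ln2/46 ≈ 0.015068 h⁻¹; fraction remaining f = e^(−kτ) = e^(−0.015068×79) ≈ 0.3041.
Single-dose peak C₀ = D/Vd = 1109/219 ≈ 5.064 mcg/mL.
Steady-state trough Cmin,ss = C₀·f/(1−f) ≈ 5.064 × 0.3041/0.6959 ≈ 2.213 mcg/mL.
Trough 2.2 mcg/mL vs MEC 1 mcg/mL: adequate.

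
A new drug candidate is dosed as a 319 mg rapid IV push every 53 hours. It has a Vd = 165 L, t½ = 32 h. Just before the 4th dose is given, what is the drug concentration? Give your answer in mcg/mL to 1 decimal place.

f = (1/2)^(τ/t½) = (1/2)^(53/32) ≈ 0.3173.
C₀ = D/Vd = 319/165 ≈ 1.933 mcg/mL.
Before the 4th dose, 3 doses have been given. Superposition: Cmin = C₀·(f + f² + … + f^3).
≈ 1.933 × (0.3173 + 0.1007 + 0.0319) ≈ 1.933 × 0.4499 ≈ 0.870 mcg/mL.

0.9 mcg/mL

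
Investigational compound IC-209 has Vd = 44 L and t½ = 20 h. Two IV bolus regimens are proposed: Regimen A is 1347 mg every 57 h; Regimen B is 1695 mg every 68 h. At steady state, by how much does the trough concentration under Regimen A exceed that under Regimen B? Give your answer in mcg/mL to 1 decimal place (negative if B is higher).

Regimen A: f = (1/2)^(57/20) ≈ 0.1387; Cmin,ss = (1347/44)·f/(1−f) ≈ 4.930 mcg/mL.
Regimen B: f = (1/2)^(68/20) ≈ 0.0947; Cmin,ss = (1695/44)·f/(1−f) ≈ 4.030 mcg/mL.
Difference ≈ 4.930 − 4.030 ≈ 0.900 mcg/mL.

0.9 mcg/mL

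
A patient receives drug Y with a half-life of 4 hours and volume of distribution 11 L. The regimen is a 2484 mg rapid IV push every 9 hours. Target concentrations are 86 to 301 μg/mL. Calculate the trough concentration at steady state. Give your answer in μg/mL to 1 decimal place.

60.1 μg/mL

Over one 9-h interval, 9/4 ≈ 2.25 half-lives elapse, leaving f ≈ 0.2102 of each dose.
At steady state, accumulation factor R = 1/(1 − e^(−kτ)) ≈ 1.2661.
Each bolus raises the concentration by D/Vd = 2484/11 ≈ 225.818 μg/mL.
Cmax,ss = C₀/(1 − f) ≈ 225.818/0.7898 ≈ 285.918 μg/mL.
One interval later, Cmin,ss = Cmax,ss·e^(−kτ) ≈ 285.918 × 0.2102 ≈ 60.100 μg/mL.
Trough 60.1 μg/mL vs MEC 86 μg/mL: subtherapeutic.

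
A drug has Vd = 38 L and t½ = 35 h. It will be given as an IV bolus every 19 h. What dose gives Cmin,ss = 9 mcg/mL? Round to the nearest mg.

156 mg

τ/t½ = 19/35 ≈ 0.54286, so f = (1/2)^(19/35) ≈ 0.686410.
Cmin,ss = (D/Vd)·f/(1−f), so D = Cmin,ss·Vd·(1−f)/f.
D = 9 × 38 × (1−f)/f ≈ 9 × 38 × 0.45686 ≈ 156.25 mg.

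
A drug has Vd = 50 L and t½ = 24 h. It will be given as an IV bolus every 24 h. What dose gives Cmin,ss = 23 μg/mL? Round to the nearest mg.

1150 mg

τ/t½ = 24/24 ≈ 1, so f = (1/2)^(24/24) ≈ 0.500000.
Cmin,ss = (D/Vd)·f/(1−f), so D = Cmin,ss·Vd·(1−f)/f.
D = 23 × 50 × (1−f)/f ≈ 23 × 50 × 1.00000 ≈ 1150.00 mg.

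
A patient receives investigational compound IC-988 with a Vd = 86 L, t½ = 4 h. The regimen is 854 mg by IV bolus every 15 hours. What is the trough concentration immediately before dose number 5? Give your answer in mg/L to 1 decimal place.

0.8 mg/L

f = (1/2)^(τ/t½) = (1/2)^(15/4) ≈ 0.0743.
C₀ = D/Vd = 854/86 ≈ 9.930 mg/L.
Before the 5th dose, 4 doses have been given. Superposition: Cmin = C₀·(f + f² + … + f^4).
≈ 9.930 × (0.0743 + 0.0055 + 0.0004 + 0.0000) ≈ 9.930 × 0.0802 ≈ 0.796 mg/L.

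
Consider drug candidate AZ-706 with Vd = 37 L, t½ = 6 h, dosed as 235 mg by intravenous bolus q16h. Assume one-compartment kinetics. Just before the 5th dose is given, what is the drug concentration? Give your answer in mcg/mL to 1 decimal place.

f = (1/2)^(τ/t½) = (1/2)^(16/6) ≈ 0.1575.
C₀ = D/Vd = 235/37 ≈ 6.351 mcg/mL.
Before the 5th dose, 4 doses have been given. Superposition: Cmin = C₀·(f + f² + … + f^4).
≈ 6.351 × (0.1575 + 0.0248 + 0.0039 + 0.0006) ≈ 6.351 × 0.1868 ≈ 1.186 mcg/mL.

1.2 mcg/mL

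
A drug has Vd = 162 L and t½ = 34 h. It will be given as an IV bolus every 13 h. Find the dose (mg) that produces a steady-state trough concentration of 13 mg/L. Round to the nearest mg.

639 mg

τ/t½ = 13/34 ≈ 0.38235, so f = (1/2)^(13/34) ≈ 0.767185.
Cmin,ss = (D/Vd)·f/(1−f), so D = Cmin,ss·Vd·(1−f)/f.
D = 13 × 162 × (1−f)/f ≈ 13 × 162 × 0.30347 ≈ 639.11 mg.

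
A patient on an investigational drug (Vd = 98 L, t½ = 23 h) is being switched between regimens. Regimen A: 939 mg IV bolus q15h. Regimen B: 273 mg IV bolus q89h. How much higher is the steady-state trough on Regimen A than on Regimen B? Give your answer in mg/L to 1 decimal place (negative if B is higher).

16.6 mg/L

Regimen A: f = (1/2)^(15/23) ≈ 0.6363; Cmin,ss = (939/98)·f/(1−f) ≈ 16.763 mg/L.
Regimen B: f = (1/2)^(89/23) ≈ 0.0684; Cmin,ss = (273/98)·f/(1−f) ≈ 0.205 mg/L.
Difference ≈ 16.763 − 0.205 ≈ 16.558 mg/L.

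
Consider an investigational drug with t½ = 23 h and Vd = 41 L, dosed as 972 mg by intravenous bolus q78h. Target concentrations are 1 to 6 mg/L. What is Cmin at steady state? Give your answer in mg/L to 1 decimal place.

Over one 78-h interval, 78/23 ≈ 3.3913 half-lives elapse, leaving f ≈ 0.0953 of each dose.
Each bolus raises the concentration by D/Vd = 972/41 ≈ 23.707 mg/L.
Steady-state trough Cmin,ss = C₀·f/(1−f) ≈ 23.707 × 0.0953/0.9047 ≈ 2.497 mg/L.
Trough 2.5 mg/L vs MEC 1 mg/L: adequate.

2.5 mg/L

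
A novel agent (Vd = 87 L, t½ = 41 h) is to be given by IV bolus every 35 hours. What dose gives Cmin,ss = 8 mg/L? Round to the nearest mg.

562 mg

τ/t½ = 35/41 ≈ 0.85366, so f = (1/2)^(35/41) ≈ 0.553380.
Cmin,ss = (D/Vd)·f/(1−f), so D = Cmin,ss·Vd·(1−f)/f.
D = 8 × 87 × (1−f)/f ≈ 8 × 87 × 0.80708 ≈ 561.73 mg.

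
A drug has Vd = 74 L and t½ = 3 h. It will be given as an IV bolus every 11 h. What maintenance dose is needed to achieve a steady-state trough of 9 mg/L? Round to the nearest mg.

τ/t½ = 11/3 ≈ 3.6667, so f = (1/2)^(11/3) ≈ 0.078745.
Cmin,ss = (D/Vd)·f/(1−f), so D = Cmin,ss·Vd·(1−f)/f.
D = 9 × 74 × (1−f)/f ≈ 9 × 74 × 11.69922 ≈ 7791.68 mg.

7792 mg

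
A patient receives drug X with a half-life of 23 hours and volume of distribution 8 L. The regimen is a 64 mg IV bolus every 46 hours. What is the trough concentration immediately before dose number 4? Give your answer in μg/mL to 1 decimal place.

f = (1/2)^(τ/t½) = (1/2)^(46/23) ≈ 0.2500.
C₀ = D/Vd = 64/8 ≈ 8.000 μg/mL.
Before the 4th dose, 3 doses have been given. Superposition: Cmin = C₀·(f + f² + … + f^3).
≈ 8.000 × (0.2500 + 0.0625 + 0.0156) ≈ 8.000 × 0.3281 ≈ 2.625 μg/mL.

2.6 μg/mL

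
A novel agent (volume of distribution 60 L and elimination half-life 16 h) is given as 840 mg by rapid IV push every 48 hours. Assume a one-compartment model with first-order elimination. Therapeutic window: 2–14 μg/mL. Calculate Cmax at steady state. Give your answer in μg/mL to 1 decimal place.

τ = 48 h = 3 half-lives, so f = (1/2)^3 = 0.125.
At steady state, R = 1/(1 − 0.125) = 8/7.
Single-dose peak C₀ = D/Vd = 840/60 = 14 μg/mL.
Steady-state peak Cmax,ss = C₀·R = 14 × 8/7 ≈ 16.000 μg/mL.
Peak 16.0 μg/mL vs MTC 14 μg/mL: exceeds toxic threshold.

16.0 μg/mL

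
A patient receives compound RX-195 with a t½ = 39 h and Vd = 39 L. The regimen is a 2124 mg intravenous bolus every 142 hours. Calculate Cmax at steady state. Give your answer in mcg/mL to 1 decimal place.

59.2 mcg/mL

Over one 142-h interval, 142/39 ≈ 3.641 half-lives elapse, leaving f ≈ 0.0802 of each dose.
Accumulation ratio R = 1/(1 − f) ≈ 1/0.9198 ≈ 1.0872.
Each bolus raises the concentration by D/Vd = 2124/39 ≈ 54.462 mcg/mL.
Steady-state peak Cmax,ss = C₀·R ≈ 54.462 × 1.0872 ≈ 59.211 mcg/mL.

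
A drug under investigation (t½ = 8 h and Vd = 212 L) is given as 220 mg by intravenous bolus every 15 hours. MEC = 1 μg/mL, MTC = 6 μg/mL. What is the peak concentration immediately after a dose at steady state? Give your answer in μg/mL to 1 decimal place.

τ/t½ = 15/8 ≈ 1.875, so fraction remaining f = (1/2)^(15/8) ≈ 0.2726.
Accumulation ratio R = 1/(1 − f) ≈ 1/0.7274 ≈ 1.3748.
Single-dose peak C₀ = D/Vd = 220/212 ≈ 1.038 μg/mL.
Steady-state peak Cmax,ss = C₀·R ≈ 1.038 × 1.3748 ≈ 1.427 μg/mL.
Peak 1.4 μg/mL vs MTC 6 μg/mL: below toxic threshold.

1.4 μg/mL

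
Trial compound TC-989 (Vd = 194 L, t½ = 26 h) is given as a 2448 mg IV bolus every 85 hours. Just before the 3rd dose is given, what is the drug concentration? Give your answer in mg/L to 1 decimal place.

f = (1/2)^(τ/t½) = (1/2)^(85/26) ≈ 0.1037.
C₀ = D/Vd = 2448/194 ≈ 12.619 mg/L.
Before the 3rd dose, 2 doses have been given. Superposition: Cmin = C₀·(f + f²).
≈ 12.619 × (0.1037 + 0.0108) ≈ 12.619 × 0.1145 ≈ 1.445 mg/L.

1.4 mg/L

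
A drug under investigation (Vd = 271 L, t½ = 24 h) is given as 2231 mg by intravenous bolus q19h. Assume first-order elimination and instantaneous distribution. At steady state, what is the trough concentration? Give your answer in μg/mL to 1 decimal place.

k = ln2/t½ = ln2/24 ≈ 0.028881 h⁻¹; fraction remaining f = e^(−kτ) = e^(−0.028881×19) ≈ 0.5777.
At steady state, accumulation factor R = 1/(1 − e^(−kτ)) ≈ 2.3680.
Single-dose peak C₀ = D/Vd = 2231/271 ≈ 8.232 μg/mL.
Steady-state peak Cmax,ss = C₀·R ≈ 8.232 × 2.3680 ≈ 19.493 μg/mL.
One interval later, Cmin,ss = Cmax,ss·e^(−kτ) ≈ 19.493 × 0.5777 ≈ 11.261 μg/mL.

11.3 μg/mL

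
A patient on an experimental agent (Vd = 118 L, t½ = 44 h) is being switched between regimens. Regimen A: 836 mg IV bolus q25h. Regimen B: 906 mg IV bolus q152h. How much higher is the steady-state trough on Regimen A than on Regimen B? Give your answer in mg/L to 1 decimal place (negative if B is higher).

Regimen A: f = (1/2)^(25/44) ≈ 0.6745; Cmin,ss = (836/118)·f/(1−f) ≈ 14.681 mg/L.
Regimen B: f = (1/2)^(152/44) ≈ 0.0912; Cmin,ss = (906/118)·f/(1−f) ≈ 0.771 mg/L.
Difference ≈ 14.681 − 0.771 ≈ 13.910 mg/L.

13.9 mg/L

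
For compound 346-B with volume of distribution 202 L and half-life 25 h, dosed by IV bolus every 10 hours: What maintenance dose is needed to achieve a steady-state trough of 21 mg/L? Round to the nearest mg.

1355 mg

τ/t½ = 10/25 ≈ 0.4, so f = (1/2)^(10/25) ≈ 0.757858.
Cmin,ss = (D/Vd)·f/(1−f), so D = Cmin,ss·Vd·(1−f)/f.
D = 21 × 202 × (1−f)/f ≈ 21 × 202 × 0.31951 ≈ 1355.36 mg.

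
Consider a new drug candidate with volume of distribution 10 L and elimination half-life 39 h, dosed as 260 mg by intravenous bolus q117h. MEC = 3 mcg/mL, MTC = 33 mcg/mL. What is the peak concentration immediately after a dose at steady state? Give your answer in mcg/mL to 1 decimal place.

τ = 117 h = 3 half-lives, so f = (1/2)^3 = 0.125.
At steady state, R = 1/(1 − 0.125) = 8/7.
Single-dose peak C₀ = D/Vd = 260/10 = 26 mcg/mL.
Steady-state peak Cmax,ss = C₀·R = 26 × 8/7 ≈ 29.714 mcg/mL.
Peak 29.7 mcg/mL vs MTC 33 mcg/mL: below toxic threshold.

29.7 mcg/mL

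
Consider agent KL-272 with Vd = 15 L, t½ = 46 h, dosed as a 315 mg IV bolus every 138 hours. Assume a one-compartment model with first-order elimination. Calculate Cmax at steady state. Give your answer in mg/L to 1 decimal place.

24.0 mg/L

τ = 138 h = 3 half-lives, so f = (1/2)^3 = 0.125.
Accumulation ratio R = 1/(1 − f) = 1/0.875 = 8/7.
Single-dose peak C₀ = D/Vd = 315/15 = 21 mg/L.
Steady-state peak Cmax,ss = C₀·R = 21 × 8/7 ≈ 24.000 mg/L.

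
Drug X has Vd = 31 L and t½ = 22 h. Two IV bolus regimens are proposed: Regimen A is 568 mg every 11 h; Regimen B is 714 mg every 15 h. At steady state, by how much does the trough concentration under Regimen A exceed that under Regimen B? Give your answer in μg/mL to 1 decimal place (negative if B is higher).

6.1 μg/mL

Regimen A: f = (1/2)^(11/22) ≈ 0.7071; Cmin,ss = (568/31)·f/(1−f) ≈ 44.233 μg/mL.
Regimen B: f = (1/2)^(15/22) ≈ 0.6234; Cmin,ss = (714/31)·f/(1−f) ≈ 38.126 μg/mL.
Difference ≈ 44.233 − 38.126 ≈ 6.107 μg/mL.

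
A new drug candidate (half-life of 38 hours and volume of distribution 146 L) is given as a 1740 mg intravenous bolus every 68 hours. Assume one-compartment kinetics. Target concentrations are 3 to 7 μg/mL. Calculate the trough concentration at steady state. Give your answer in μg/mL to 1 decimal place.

4.9 μg/mL

Over one 68-h interval, 68/38 ≈ 1.7895 half-lives elapse, leaving f ≈ 0.2893 of each dose.
Accumulation ratio R = 1/(1 − f) ≈ 1/0.7107 ≈ 1.4071.
Single-dose peak C₀ = D/Vd = 1740/146 ≈ 11.918 μg/mL.
Steady-state peak Cmax,ss = C₀·R ≈ 11.918 × 1.4071 ≈ 16.770 μg/mL.
One interval later, Cmin,ss = Cmax,ss·e^(−kτ) ≈ 16.770 × 0.2893 ≈ 4.852 μg/mL.
Trough 4.9 μg/mL vs MEC 3 μg/mL: adequate.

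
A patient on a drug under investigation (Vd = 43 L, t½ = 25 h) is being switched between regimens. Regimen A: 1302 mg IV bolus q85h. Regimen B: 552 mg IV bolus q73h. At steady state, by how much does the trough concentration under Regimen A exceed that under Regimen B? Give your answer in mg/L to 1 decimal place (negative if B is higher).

Regimen A: f = (1/2)^(85/25) ≈ 0.0947; Cmin,ss = (1302/43)·f/(1−f) ≈ 3.167 mg/L.
Regimen B: f = (1/2)^(73/25) ≈ 0.1321; Cmin,ss = (552/43)·f/(1−f) ≈ 1.954 mg/L.
Difference ≈ 3.167 − 1.954 ≈ 1.213 mg/L.

1.2 mg/L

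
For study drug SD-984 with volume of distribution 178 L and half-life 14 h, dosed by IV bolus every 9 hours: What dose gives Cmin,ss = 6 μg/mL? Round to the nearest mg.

τ/t½ = 9/14 ≈ 0.64286, so f = (1/2)^(9/14) ≈ 0.640443.
Cmin,ss = (D/Vd)·f/(1−f), so D = Cmin,ss·Vd·(1−f)/f.
D = 6 × 178 × (1−f)/f ≈ 6 × 178 × 0.56142 ≈ 599.60 mg.

600 mg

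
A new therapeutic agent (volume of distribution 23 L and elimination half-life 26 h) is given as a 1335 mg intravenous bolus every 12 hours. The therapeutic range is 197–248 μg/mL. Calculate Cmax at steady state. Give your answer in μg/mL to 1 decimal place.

212.0 μg/mL

k = ln2/t½ = ln2/26 ≈ 0.026660 h⁻¹; fraction remaining f = e^(−kτ) = e^(−0.026660×12) ≈ 0.7262.
Accumulation ratio R = 1/(1 − f) ≈ 1/0.2738 ≈ 3.6523.
Each bolus raises the concentration by D/Vd = 1335/23 ≈ 58.043 μg/mL.
Steady-state peak Cmax,ss = C₀·R ≈ 58.043 × 3.6523 ≈ 211.990 μg/mL.
Peak 212.0 μg/mL vs MTC 248 μg/mL: below toxic threshold.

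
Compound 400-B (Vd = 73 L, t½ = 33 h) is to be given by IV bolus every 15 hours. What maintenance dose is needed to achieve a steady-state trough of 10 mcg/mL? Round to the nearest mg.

270 mg

τ/t½ = 15/33 ≈ 0.45455, so f = (1/2)^(15/33) ≈ 0.729740.
Cmin,ss = (D/Vd)·f/(1−f), so D = Cmin,ss·Vd·(1−f)/f.
D = 10 × 73 × (1−f)/f ≈ 10 × 73 × 0.37035 ≈ 270.36 mg.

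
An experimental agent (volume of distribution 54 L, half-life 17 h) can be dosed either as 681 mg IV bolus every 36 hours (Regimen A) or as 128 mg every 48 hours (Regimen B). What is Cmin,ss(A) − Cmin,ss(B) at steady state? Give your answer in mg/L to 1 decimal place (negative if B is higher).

3.4 mg/L

Regimen A: f = (1/2)^(36/17) ≈ 0.2304; Cmin,ss = (681/54)·f/(1−f) ≈ 3.775 mg/L.
Regimen B: f = (1/2)^(48/17) ≈ 0.1413; Cmin,ss = (128/54)·f/(1−f) ≈ 0.390 mg/L.
Difference ≈ 3.775 − 0.390 ≈ 3.385 mg/L.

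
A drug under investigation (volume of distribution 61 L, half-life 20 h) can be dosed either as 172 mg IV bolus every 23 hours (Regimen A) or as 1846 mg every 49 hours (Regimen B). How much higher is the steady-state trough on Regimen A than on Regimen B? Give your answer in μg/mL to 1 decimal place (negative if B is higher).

Regimen A: f = (1/2)^(23/20) ≈ 0.4506; Cmin,ss = (172/61)·f/(1−f) ≈ 2.313 μg/mL.
Regimen B: f = (1/2)^(49/20) ≈ 0.1830; Cmin,ss = (1846/61)·f/(1−f) ≈ 6.778 μg/mL.
Difference ≈ 2.313 − 6.778 ≈ -4.465 μg/mL.

-4.5 μg/mL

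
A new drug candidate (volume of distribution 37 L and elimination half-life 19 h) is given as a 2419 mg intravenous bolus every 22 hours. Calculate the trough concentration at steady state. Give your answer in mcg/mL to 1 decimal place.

Over one 22-h interval, 22/19 ≈ 1.1579 half-lives elapse, leaving f ≈ 0.4482 of each dose.
At steady state, accumulation factor R = 1/(1 − e^(−kτ)) ≈ 1.8123.
Single-dose peak C₀ = D/Vd = 2419/37 ≈ 65.378 mcg/mL.
Steady-state peak Cmax,ss = C₀·R ≈ 65.378 × 1.8123 ≈ 118.485 mcg/mL.
One interval later, Cmin,ss = Cmax,ss·e^(−kτ) ≈ 118.485 × 0.4482 ≈ 53.105 mcg/mL.

53.1 mcg/mL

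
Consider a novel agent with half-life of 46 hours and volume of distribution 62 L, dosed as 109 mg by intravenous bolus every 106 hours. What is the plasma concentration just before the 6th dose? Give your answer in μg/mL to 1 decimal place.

0.4 μg/mL

f = (1/2)^(τ/t½) = (1/2)^(106/46) ≈ 0.2025.
C₀ = D/Vd = 109/62 ≈ 1.758 μg/mL.
Before the 6th dose, 5 doses have been given. Superposition: Cmin = C₀·(f + f² + … + f^5).
≈ 1.758 × (0.2025 + 0.0410 + 0.0083 + 0.0017 + 0.0003) ≈ 1.758 × 0.2538 ≈ 0.446 μg/mL.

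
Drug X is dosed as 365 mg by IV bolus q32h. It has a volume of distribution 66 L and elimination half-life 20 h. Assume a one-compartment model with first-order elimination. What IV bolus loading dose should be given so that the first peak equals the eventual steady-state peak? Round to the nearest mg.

545 mg

f = (1/2)^(32/20) ≈ 0.329877; accumulation ratio R = 1/(1−f) ≈ 1.49226.
Loading dose to hit Cmax,ss on first dose: D_load = D_maint·R ≈ 365 × 1.49226 ≈ 544.67 mg.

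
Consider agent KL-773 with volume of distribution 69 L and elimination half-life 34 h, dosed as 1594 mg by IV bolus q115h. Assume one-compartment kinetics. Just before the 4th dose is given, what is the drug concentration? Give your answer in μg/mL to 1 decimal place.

2.4 μg/mL

f = (1/2)^(τ/t½) = (1/2)^(115/34) ≈ 0.0959.
C₀ = D/Vd = 1594/69 ≈ 23.101 μg/mL.
Before the 4th dose, 3 doses have been given. Superposition: Cmin = C₀·(f + f² + … + f^3).
≈ 23.101 × (0.0959 + 0.0092 + 0.0009) ≈ 23.101 × 0.1060 ≈ 2.449 μg/mL.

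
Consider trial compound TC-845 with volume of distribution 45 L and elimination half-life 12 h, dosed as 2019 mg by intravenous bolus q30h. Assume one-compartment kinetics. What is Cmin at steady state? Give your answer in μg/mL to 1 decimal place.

9.6 μg/mL

τ/t½ = 30/12 ≈ 2.5, so fraction remaining f = (1/2)^(30/12) ≈ 0.1768.
Each bolus raises the concentration by D/Vd = 2019/45 ≈ 44.867 μg/mL.
Steady-state trough Cmin,ss = C₀·f/(1−f) ≈ 44.867 × 0.1768/0.8232 ≈ 9.636 μg/mL.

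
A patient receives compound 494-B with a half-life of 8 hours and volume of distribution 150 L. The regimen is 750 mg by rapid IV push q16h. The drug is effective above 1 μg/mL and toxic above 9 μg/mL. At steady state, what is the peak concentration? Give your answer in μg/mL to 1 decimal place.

6.7 μg/mL

The dosing interval is 2 half-lives, so f = 2^(−2) = 0.25.
At steady state, R = 1/(1 − 0.25) = 4/3.
Single-dose peak C₀ = D/Vd = 750/150 = 5 μg/mL.
Steady-state peak Cmax,ss = C₀·R = 5 × 4/3 ≈ 6.667 μg/mL.
Peak 6.7 μg/mL vs MTC 9 μg/mL: below toxic threshold.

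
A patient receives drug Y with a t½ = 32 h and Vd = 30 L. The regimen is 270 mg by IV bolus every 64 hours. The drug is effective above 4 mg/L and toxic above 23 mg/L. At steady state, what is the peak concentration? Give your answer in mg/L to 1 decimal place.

τ = 64 h = 2 half-lives, so f = (1/2)^2 = 0.25.
At steady state, R = 1/(1 − 0.25) = 4/3.
Single-dose peak C₀ = D/Vd = 270/30 = 9 mg/L.
Steady-state peak Cmax,ss = C₀·R = 9 × 4/3 ≈ 12.000 mg/L.
Peak 12.0 mg/L vs MTC 23 mg/L: below toxic threshold.

12.0 mg/L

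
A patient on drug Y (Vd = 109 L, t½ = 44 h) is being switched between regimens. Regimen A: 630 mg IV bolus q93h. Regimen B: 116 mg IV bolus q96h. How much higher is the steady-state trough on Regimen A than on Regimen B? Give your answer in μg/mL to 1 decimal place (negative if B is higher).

Regimen A: f = (1/2)^(93/44) ≈ 0.2311; Cmin,ss = (630/109)·f/(1−f) ≈ 1.737 μg/mL.
Regimen B: f = (1/2)^(96/44) ≈ 0.2204; Cmin,ss = (116/109)·f/(1−f) ≈ 0.301 μg/mL.
Difference ≈ 1.737 − 0.301 ≈ 1.436 μg/mL.

1.4 μg/mL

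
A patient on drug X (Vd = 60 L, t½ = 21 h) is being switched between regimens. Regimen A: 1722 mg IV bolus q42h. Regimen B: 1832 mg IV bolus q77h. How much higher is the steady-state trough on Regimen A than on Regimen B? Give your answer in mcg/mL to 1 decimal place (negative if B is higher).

7.0 mcg/mL

Regimen A: f = (1/2)^(42/21) ≈ 0.2500; Cmin,ss = (1722/60)·f/(1−f) ≈ 9.567 mcg/mL.
Regimen B: f = (1/2)^(77/21) ≈ 0.0787; Cmin,ss = (1832/60)·f/(1−f) ≈ 2.608 mcg/mL.
Difference ≈ 9.567 − 2.608 ≈ 6.959 mcg/mL.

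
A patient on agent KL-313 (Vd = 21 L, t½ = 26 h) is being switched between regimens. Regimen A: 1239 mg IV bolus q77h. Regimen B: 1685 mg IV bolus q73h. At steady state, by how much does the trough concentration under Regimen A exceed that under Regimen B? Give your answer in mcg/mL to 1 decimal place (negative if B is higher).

Regimen A: f = (1/2)^(77/26) ≈ 0.1284; Cmin,ss = (1239/21)·f/(1−f) ≈ 8.692 mcg/mL.
Regimen B: f = (1/2)^(73/26) ≈ 0.1428; Cmin,ss = (1685/21)·f/(1−f) ≈ 13.367 mcg/mL.
Difference ≈ 8.692 − 13.367 ≈ -4.675 mcg/mL.

-4.7 mcg/mL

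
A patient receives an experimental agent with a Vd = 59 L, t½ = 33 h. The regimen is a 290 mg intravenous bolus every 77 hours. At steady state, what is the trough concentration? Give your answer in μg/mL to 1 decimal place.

1.2 μg/mL

τ/t½ = 77/33 ≈ 2.3333, so fraction remaining f = (1/2)^(77/33) ≈ 0.1984.
Accumulation ratio R = 1/(1 − f) ≈ 1/0.8016 ≈ 1.2475.
Each bolus raises the concentration by D/Vd = 290/59 ≈ 4.915 μg/mL.
Steady-state peak Cmax,ss = C₀·R ≈ 4.915 × 1.2475 ≈ 6.131 μg/mL.
Steady-state trough Cmin,ss = Cmax,ss·f ≈ 6.131 × 0.1984 ≈ 1.216 μg/mL.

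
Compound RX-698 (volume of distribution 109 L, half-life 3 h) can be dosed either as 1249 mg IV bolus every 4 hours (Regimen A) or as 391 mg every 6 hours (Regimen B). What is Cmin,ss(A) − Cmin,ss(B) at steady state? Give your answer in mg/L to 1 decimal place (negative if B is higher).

6.3 mg/L

Regimen A: f = (1/2)^(4/3) ≈ 0.3969; Cmin,ss = (1249/109)·f/(1−f) ≈ 7.541 mg/L.
Regimen B: f = (1/2)^(6/3) ≈ 0.2500; Cmin,ss = (391/109)·f/(1−f) ≈ 1.196 mg/L.
Difference ≈ 7.541 − 1.196 ≈ 6.345 mg/L.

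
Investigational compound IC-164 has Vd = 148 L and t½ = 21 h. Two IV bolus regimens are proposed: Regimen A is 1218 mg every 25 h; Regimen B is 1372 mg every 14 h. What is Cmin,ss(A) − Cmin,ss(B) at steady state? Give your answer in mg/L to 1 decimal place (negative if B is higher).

Regimen A: f = (1/2)^(25/21) ≈ 0.4382; Cmin,ss = (1218/148)·f/(1−f) ≈ 6.419 mg/L.
Regimen B: f = (1/2)^(14/21) ≈ 0.6300; Cmin,ss = (1372/148)·f/(1−f) ≈ 15.785 mg/L.
Difference ≈ 6.419 − 15.785 ≈ -9.366 mg/L.

-9.4 mg/L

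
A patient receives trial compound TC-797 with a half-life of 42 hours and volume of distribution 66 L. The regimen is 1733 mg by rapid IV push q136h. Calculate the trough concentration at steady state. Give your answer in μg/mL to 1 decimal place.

Over one 136-h interval, 136/42 ≈ 3.2381 half-lives elapse, leaving f ≈ 0.1060 of each dose.
At steady state, accumulation factor R = 1/(1 − e^(−kτ)) ≈ 1.1186.
Each bolus raises the concentration by D/Vd = 1733/66 ≈ 26.258 μg/mL.
Cmax,ss = C₀/(1 − f) ≈ 26.258/0.8940 ≈ 29.371 μg/mL.
Steady-state trough Cmin,ss = Cmax,ss·f ≈ 29.371 × 0.1060 ≈ 3.113 μg/mL.

3.1 μg/mL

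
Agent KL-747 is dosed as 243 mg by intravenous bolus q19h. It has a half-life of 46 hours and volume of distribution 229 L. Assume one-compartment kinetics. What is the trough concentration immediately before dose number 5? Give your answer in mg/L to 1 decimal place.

f = (1/2)^(τ/t½) = (1/2)^(19/46) ≈ 0.7510.
C₀ = D/Vd = 243/229 ≈ 1.061 mg/L.
Before the 5th dose, 4 doses have been given. Superposition: Cmin = C₀·(f + f² + … + f^4).
≈ 1.061 × (0.7510 + 0.5640 + 0.4236 + 0.3181) ≈ 1.061 × 2.0567 ≈ 2.182 mg/L.

2.2 mg/L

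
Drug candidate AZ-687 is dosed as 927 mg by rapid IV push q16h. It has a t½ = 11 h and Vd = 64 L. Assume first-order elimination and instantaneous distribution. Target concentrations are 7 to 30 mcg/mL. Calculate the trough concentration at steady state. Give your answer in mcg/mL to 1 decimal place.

k = ln2/t½ = ln2/11 ≈ 0.063013 h⁻¹; fraction remaining f = e^(−kτ) = e^(−0.063013×16) ≈ 0.3649.
Single-dose peak C₀ = D/Vd = 927/64 ≈ 14.484 mcg/mL.
Steady-state trough Cmin,ss = C₀·f/(1−f) ≈ 14.484 × 0.3649/0.6351 ≈ 8.322 mcg/mL.
Trough 8.3 mcg/mL vs MEC 7 mcg/mL: adequate.

8.3 mcg/mL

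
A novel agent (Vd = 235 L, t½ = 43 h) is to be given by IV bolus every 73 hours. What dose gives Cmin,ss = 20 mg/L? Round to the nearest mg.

τ/t½ = 73/43 ≈ 1.6977, so f = (1/2)^(73/43) ≈ 0.308283.
Cmin,ss = (D/Vd)·f/(1−f), so D = Cmin,ss·Vd·(1−f)/f.
D = 20 × 235 × (1−f)/f ≈ 20 × 235 × 2.24377 ≈ 10545.72 mg.

10546 mg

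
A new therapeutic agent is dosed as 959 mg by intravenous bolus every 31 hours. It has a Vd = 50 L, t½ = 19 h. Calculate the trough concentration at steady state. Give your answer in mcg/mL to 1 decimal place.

9.1 mcg/mL

Over one 31-h interval, 31/19 ≈ 1.6316 half-lives elapse, leaving f ≈ 0.3227 of each dose.
Each bolus raises the concentration by D/Vd = 959/50 ≈ 19.180 mcg/mL.
Steady-state trough Cmin,ss = C₀·f/(1−f) ≈ 19.180 × 0.3227/0.6773 ≈ 9.138 mcg/mL.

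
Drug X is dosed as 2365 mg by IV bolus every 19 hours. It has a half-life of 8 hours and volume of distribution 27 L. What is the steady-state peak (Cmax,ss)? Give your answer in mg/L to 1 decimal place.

108.5 mg/L

τ/t½ = 19/8 ≈ 2.375, so fraction remaining f = (1/2)^(19/8) ≈ 0.1928.
Accumulation ratio R = 1/(1 − f) ≈ 1/0.8072 ≈ 1.2389.
Each bolus raises the concentration by D/Vd = 2365/27 ≈ 87.593 mg/L.
Steady-state peak Cmax,ss = C₀·R ≈ 87.593 × 1.2389 ≈ 108.519 mg/L.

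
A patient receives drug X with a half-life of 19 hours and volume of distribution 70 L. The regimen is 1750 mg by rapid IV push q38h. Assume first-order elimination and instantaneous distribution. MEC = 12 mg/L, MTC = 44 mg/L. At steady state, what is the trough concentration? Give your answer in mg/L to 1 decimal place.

The dosing interval is 2 half-lives, so f = 2^(−2) = 0.25.
Accumulation ratio R = 1/(1 − f) = 1/0.75 = 4/3.
Single-dose peak C₀ = D/Vd = 1750/70 = 25 mg/L.
Steady-state peak Cmax,ss = C₀·R = 25 × 4/3 ≈ 33.333 mg/L.
Steady-state trough Cmin,ss = Cmax,ss·f ≈ 33.333 × 0.25 ≈ 8.333 mg/L.
Trough 8.3 mg/L vs MEC 12 mg/L: subtherapeutic.

8.3 mg/L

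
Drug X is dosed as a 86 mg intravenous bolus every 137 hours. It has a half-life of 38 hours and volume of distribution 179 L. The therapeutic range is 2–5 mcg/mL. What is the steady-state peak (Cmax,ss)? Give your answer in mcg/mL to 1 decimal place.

k = ln2/t½ = ln2/38 ≈ 0.018241 h⁻¹; fraction remaining f = e^(−kτ) = e^(−0.018241×137) ≈ 0.0822.
At steady state, accumulation factor R = 1/(1 − e^(−kτ)) ≈ 1.0896.
Single-dose peak C₀ = D/Vd = 86/179 ≈ 0.480 mcg/mL.
Steady-state peak Cmax,ss = C₀·R ≈ 0.480 × 1.0896 ≈ 0.523 mcg/mL.
Peak 0.5 mcg/mL vs MTC 5 mcg/mL: below toxic threshold.

0.5 mcg/mL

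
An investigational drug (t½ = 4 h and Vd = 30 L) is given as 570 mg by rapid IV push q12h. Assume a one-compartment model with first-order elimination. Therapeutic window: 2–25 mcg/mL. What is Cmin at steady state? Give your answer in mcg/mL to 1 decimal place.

τ = 12 h = 3 half-lives, so f = (1/2)^3 = 0.125.
Accumulation ratio R = 1/(1 − f) = 1/0.875 = 8/7.
Single-dose peak C₀ = D/Vd = 570/30 = 19 mcg/mL.
Steady-state peak Cmax,ss = C₀·R = 19 × 8/7 ≈ 21.714 mcg/mL.
Steady-state trough Cmin,ss = Cmax,ss·f ≈ 21.714 × 0.125 ≈ 2.714 mcg/mL.
Trough 2.7 mcg/mL vs MEC 2 mcg/mL: adequate.

2.7 mcg/mL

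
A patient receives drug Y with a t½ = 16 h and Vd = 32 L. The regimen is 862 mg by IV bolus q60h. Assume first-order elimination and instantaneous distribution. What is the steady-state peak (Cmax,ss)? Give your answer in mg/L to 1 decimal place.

29.1 mg/L

τ/t½ = 60/16 ≈ 3.75, so fraction remaining f = (1/2)^(60/16) ≈ 0.0743.
At steady state, accumulation factor R = 1/(1 − e^(−kτ)) ≈ 1.0803.
Each bolus raises the concentration by D/Vd = 862/32 ≈ 26.938 mg/L.
Steady-state peak Cmax,ss = C₀·R ≈ 26.938 × 1.0803 ≈ 29.101 mg/L.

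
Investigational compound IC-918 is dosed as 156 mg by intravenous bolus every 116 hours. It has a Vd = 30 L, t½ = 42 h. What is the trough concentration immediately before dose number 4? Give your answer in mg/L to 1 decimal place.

f = (1/2)^(τ/t½) = (1/2)^(116/42) ≈ 0.1474.
C₀ = D/Vd = 156/30 ≈ 5.200 mg/L.
Before the 4th dose, 3 doses have been given. Superposition: Cmin = C₀·(f + f² + … + f^3).
≈ 5.200 × (0.1474 + 0.0217 + 0.0032) ≈ 5.200 × 0.1723 ≈ 0.896 mg/L.

0.9 mg/L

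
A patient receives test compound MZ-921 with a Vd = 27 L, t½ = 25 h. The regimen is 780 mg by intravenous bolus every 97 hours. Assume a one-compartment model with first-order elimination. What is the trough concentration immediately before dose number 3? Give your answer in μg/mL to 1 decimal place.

2.1 μg/mL

f = (1/2)^(τ/t½) = (1/2)^(97/25) ≈ 0.0679.
C₀ = D/Vd = 780/27 ≈ 28.889 μg/mL.
Before the 3rd dose, 2 doses have been given. Superposition: Cmin = C₀·(f + f²).
≈ 28.889 × (0.0679 + 0.0046) ≈ 28.889 × 0.0725 ≈ 2.094 μg/mL.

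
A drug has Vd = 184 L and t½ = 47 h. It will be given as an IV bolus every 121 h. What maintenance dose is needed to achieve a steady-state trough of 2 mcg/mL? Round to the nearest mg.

τ/t½ = 121/47 ≈ 2.5745, so f = (1/2)^(121/47) ≈ 0.167883.
Cmin,ss = (D/Vd)·f/(1−f), so D = Cmin,ss·Vd·(1−f)/f.
D = 2 × 184 × (1−f)/f ≈ 2 × 184 × 4.95653 ≈ 1824.00 mg.

1824 mg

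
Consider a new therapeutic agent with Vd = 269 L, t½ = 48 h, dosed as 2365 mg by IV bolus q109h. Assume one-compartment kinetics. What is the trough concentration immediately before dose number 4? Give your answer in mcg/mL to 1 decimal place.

2.3 mcg/mL

f = (1/2)^(τ/t½) = (1/2)^(109/48) ≈ 0.2072.
C₀ = D/Vd = 2365/269 ≈ 8.792 mcg/mL.
Before the 4th dose, 3 doses have been given. Superposition: Cmin = C₀·(f + f² + … + f^3).
≈ 8.792 × (0.2072 + 0.0429 + 0.0089) ≈ 8.792 × 0.2590 ≈ 2.277 mcg/mL.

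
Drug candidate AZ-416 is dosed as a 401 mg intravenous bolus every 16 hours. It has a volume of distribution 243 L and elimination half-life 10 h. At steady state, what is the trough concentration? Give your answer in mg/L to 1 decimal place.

0.8 mg/L

k = ln2/t½ = ln2/10 ≈ 0.069315 h⁻¹; fraction remaining f = e^(−kτ) = e^(−0.069315×16) ≈ 0.3299.
Accumulation ratio R = 1/(1 − f) ≈ 1/0.6701 ≈ 1.4923.
Each bolus raises the concentration by D/Vd = 401/243 ≈ 1.650 mg/L.
Steady-state peak Cmax,ss = C₀·R ≈ 1.650 × 1.4923 ≈ 2.462 mg/L.
Steady-state trough Cmin,ss = Cmax,ss·f ≈ 2.462 × 0.3299 ≈ 0.812 mg/L.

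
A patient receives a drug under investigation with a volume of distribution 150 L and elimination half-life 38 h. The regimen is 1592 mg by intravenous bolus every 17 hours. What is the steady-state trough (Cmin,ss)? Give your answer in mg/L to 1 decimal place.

29.2 mg/L

Over one 17-h interval, 17/38 ≈ 0.44737 half-lives elapse, leaving f ≈ 0.7334 of each dose.
Each bolus raises the concentration by D/Vd = 1592/150 ≈ 10.613 mg/L.
Steady-state trough Cmin,ss = C₀·f/(1−f) ≈ 10.613 × 0.7334/0.2666 ≈ 29.196 mg/L.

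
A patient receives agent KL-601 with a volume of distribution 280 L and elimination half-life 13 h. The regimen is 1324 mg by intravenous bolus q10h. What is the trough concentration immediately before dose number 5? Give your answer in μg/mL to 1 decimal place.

5.9 μg/mL

f = (1/2)^(τ/t½) = (1/2)^(10/13) ≈ 0.5867.
C₀ = D/Vd = 1324/280 ≈ 4.729 μg/mL.
Before the 5th dose, 4 doses have been given. Superposition: Cmin = C₀·(f + f² + … + f^4).
≈ 4.729 × (0.5867 + 0.3442 + 0.2020 + 0.1185) ≈ 4.729 × 1.2514 ≈ 5.918 μg/mL.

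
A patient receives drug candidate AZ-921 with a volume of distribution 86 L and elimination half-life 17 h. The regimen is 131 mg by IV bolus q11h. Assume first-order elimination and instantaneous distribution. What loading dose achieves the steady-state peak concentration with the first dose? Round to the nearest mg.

f = (1/2)^(11/17) ≈ 0.638581; accumulation ratio R = 1/(1−f) ≈ 2.76687.
Loading dose to hit Cmax,ss on first dose: D_load = D_maint·R ≈ 131 × 2.76687 ≈ 362.46 mg.

362 mg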